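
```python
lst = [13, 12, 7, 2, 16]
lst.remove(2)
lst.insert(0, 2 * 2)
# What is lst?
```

After line 1: lst = [13, 12, 7, 2, 16]
After line 2 (remove first 2): lst = [13, 12, 7, 16]
After line 3 (insert 4 at index 0): lst = [4, 13, 12, 7, 16]

[4, 13, 12, 7, 16]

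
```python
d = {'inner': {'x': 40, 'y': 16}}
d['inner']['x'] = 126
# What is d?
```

After line 1: d = {'inner': {'x': 40, 'y': 16}}
After line 2 (inner x overwritten): d = {'inner': {'x': 126, 'y': 16}}

{'inner': {'x': 126, 'y': 16}}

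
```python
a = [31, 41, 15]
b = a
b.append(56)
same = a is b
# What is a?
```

After line 1: a = [31, 41, 15]
After line 2 (b = a is an alias, same object): a = [31, 41, 15], b = [31, 41, 15]
After line 3 (b.append mutates the shared list): a = [31, 41, 15, 56], b = [31, 41, 15, 56]
After line 4 (same = a is b; same object -> True): same = True

[31, 41, 15, 56]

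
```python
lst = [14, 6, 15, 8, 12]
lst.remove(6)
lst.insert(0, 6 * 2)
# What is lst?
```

After line 1: lst = [14, 6, 15, 8, 12]
After line 2 (remove first 6): lst = [14, 15, 8, 12]
After line 3 (insert 12 at index 0): lst = [12, 14, 15, 8, 12]

[12, 14, 15, 8, 12]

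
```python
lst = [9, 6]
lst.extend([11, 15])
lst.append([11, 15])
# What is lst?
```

After line 1: lst = [9, 6]
After line 2 (extend unpacks [11, 15]): lst = [9, 6, 11, 15]
After line 3 (append adds [11, 15] as single element): lst = [9, 6, 11, 15, [11, 15]]

[9, 6, 11, 15, [11, 15]]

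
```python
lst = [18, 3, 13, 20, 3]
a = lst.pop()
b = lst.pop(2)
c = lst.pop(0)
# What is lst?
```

After line 1: lst = [18, 3, 13, 20, 3]
After line 2 (pop() -> a = 3): lst = [18, 3, 13, 20]
After line 3 (pop(2) -> b = 13): lst = [18, 3, 20]
After line 4 (pop(0) -> c = 18): lst = [3, 20]

[3, 20]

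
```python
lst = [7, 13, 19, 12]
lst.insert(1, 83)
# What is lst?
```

[7, 83, 13, 19, 12]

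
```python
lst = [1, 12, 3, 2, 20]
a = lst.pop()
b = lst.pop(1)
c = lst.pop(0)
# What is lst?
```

After line 1: lst = [1, 12, 3, 2, 20]
After line 2 (pop() -> a = 20): lst = [1, 12, 3, 2]
After line 3 (pop(1) -> b = 12): lst = [1, 3, 2]
After line 4 (pop(0) -> c = 1): lst = [3, 2]

[3, 2]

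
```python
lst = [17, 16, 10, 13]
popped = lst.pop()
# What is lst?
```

[17, 16, 10]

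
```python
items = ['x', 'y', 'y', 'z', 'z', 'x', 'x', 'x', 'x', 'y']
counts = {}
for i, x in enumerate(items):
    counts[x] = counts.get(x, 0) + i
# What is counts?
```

Initial: counts = {}, items = ['x', 'y', 'y', 'z', 'z', 'x', 'x', 'x', 'x', 'y']
i=0, x='x': counts = {'x': 0}
i=1, x='y': counts = {'x': 0, 'y': 1}
i=2, x='y': counts = {'x': 0, 'y': 3}
i=3, x='z': counts = {'x': 0, 'y': 3, 'z': 3}
i=4, x='z': counts = {'x': 0, 'y': 3, 'z': 7}
i=5, x='x': counts = {'x': 5, 'y': 3, 'z': 7}
i=6, x='x': counts = {'x': 11, 'y': 3, 'z': 7}
i=7, x='x': counts = {'x': 18, 'y': 3, 'z': 7}
i=8, x='x': counts = {'x': 26, 'y': 3, 'z': 7}
i=9, x='y': counts = {'x': 26, 'y': 12, 'z': 7}

{'x': 26, 'y': 12, 'z': 7}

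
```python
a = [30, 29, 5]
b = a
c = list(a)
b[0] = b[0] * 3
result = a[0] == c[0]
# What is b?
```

After line 1: a = [30, 29, 5]
After line 2 (b = a, alias): a = [30, 29, 5], b = [30, 29, 5]
After line 3 (c = list(a) is a copy, new object): c = [30, 29, 5]
After line 4 (b[0] = 30 * 3 = 90; mutates shared a/b): a = b = [90, 29, 5], c = [30, 29, 5]
After line 5 (a[0] = 90, c[0] = 30; result = False)

[90, 29, 5]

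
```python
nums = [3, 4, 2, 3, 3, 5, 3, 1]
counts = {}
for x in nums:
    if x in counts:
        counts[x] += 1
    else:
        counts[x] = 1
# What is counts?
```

Initial: counts = {}, nums = [3, 4, 2, 3, 3, 5, 3, 1]
See 3: counts = {3: 1}
See 4: counts = {3: 1, 4: 1}
See 2: counts = {3: 1, 4: 1, 2: 1}
See 3: counts = {3: 2, 4: 1, 2: 1}
See 3: counts = {3: 3, 4: 1, 2: 1}
See 5: counts = {3: 3, 4: 1, 2: 1, 5: 1}
See 3: counts = {3: 4, 4: 1, 2: 1, 5: 1}
See 1: counts = {3: 4, 4: 1, 2: 1, 5: 1, 1: 1}

{3: 4, 4: 1, 2: 1, 5: 1, 1: 1}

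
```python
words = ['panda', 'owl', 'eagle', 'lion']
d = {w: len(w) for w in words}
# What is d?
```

{'panda': 5, 'owl': 3, 'eagle': 5, 'lion': 4}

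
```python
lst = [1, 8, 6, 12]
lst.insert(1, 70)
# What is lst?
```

[1, 70, 8, 6, 12]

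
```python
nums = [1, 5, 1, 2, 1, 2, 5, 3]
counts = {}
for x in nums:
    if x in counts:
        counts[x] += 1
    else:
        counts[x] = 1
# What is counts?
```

Initial: counts = {}, nums = [1, 5, 1, 2, 1, 2, 5, 3]
See 1: counts = {1: 1}
See 5: counts = {1: 1, 5: 1}
See 1: counts = {1: 2, 5: 1}
See 2: counts = {1: 2, 5: 1, 2: 1}
See 1: counts = {1: 3, 5: 1, 2: 1}
See 2: counts = {1: 3, 5: 1, 2: 2}
See 5: counts = {1: 3, 5: 2, 2: 2}
See 3: counts = {1: 3, 5: 2, 2: 2, 3: 1}

{1: 3, 5: 2, 2: 2, 3: 1}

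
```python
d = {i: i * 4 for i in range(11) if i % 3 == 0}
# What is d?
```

{0: 0, 3: 12, 6: 24, 9: 36}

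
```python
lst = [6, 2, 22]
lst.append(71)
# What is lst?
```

[6, 2, 22, 71]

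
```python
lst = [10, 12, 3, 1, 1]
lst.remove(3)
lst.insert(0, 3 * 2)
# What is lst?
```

After line 1: lst = [10, 12, 3, 1, 1]
After line 2 (remove first 3): lst = [10, 12, 1, 1]
After line 3 (insert 6 at index 0): lst = [6, 10, 12, 1, 1]

[6, 10, 12, 1, 1]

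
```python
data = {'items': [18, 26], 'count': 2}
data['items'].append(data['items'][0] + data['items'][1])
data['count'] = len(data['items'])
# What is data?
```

After line 1: data = {'items': [18, 26], 'count': 2}
After line 2 (append 18 + 26 = 44): data = {'items': [18, 26, 44], 'count': 2}
After line 3 (count = len(items) = 3): data = {'items': [18, 26, 44], 'count': 3}

{'items': [18, 26, 44], 'count': 3}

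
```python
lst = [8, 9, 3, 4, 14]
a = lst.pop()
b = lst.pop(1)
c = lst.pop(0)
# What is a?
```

After line 1: lst = [8, 9, 3, 4, 14]
After line 2 (pop() -> a = 14): lst = [8, 9, 3, 4]
After line 3 (pop(1) -> b = 9): lst = [8, 3, 4]
After line 4 (pop(0) -> c = 8): lst = [3, 4]

14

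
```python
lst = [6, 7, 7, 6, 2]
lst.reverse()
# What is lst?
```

[2, 6, 7, 7, 6]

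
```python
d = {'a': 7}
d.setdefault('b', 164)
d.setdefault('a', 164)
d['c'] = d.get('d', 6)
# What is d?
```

After line 1: d = {'a': 7}
After line 2 (setdefault adds 'b'=164): d = {'a': 7, 'b': 164}
After line 3 (setdefault 'a' no-op, already exists): d = {'a': 7, 'b': 164}
After line 4 (get('d', 6) returns default since 'd' not in d): d = {'a': 7, 'b': 164, 'c': 6}

{'a': 7, 'b': 164, 'c': 6}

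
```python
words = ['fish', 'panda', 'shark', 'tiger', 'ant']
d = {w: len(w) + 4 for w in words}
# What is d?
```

{'fish': 8, 'panda': 9, 'shark': 9, 'tiger': 9, 'ant': 7}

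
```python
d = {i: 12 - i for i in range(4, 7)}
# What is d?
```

{4: 8, 5: 7, 6: 6}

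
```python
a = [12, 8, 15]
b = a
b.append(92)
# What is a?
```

After line 1: a = [12, 8, 15]
After line 2 (b = a is an alias, same object): a = [12, 8, 15], b = [12, 8, 15]
After line 3 (b.append mutates the shared list): a = [12, 8, 15, 92], b = [12, 8, 15, 92]

[12, 8, 15, 92]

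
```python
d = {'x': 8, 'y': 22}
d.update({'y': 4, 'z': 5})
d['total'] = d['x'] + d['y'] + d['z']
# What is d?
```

After line 1: d = {'x': 8, 'y': 22}
After line 2 (y overwritten, z added): d = {'x': 8, 'y': 4, 'z': 5}
After line 3 (total = 8 + 4 + 5 = 17): d = {'x': 8, 'y': 4, 'z': 5, 'total': 17}

{'x': 8, 'y': 4, 'z': 5, 'total': 17}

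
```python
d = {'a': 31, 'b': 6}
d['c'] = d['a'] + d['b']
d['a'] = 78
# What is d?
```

After line 1: d = {'a': 31, 'b': 6}
After line 2 (d['c'] = 31 + 6): d = {'a': 31, 'b': 6, 'c': 37}
After line 3: d = {'a': 78, 'b': 6, 'c': 37}

{'a': 78, 'b': 6, 'c': 37}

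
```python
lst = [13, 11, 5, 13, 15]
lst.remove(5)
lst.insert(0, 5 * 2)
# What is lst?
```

After line 1: lst = [13, 11, 5, 13, 15]
After line 2 (remove first 5): lst = [13, 11, 13, 15]
After line 3 (insert 10 at index 0): lst = [10, 13, 11, 13, 15]

[10, 13, 11, 13, 15]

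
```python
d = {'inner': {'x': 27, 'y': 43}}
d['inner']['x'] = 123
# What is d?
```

After line 1: d = {'inner': {'x': 27, 'y': 43}}
After line 2 (inner x overwritten): d = {'inner': {'x': 123, 'y': 43}}

{'inner': {'x': 123, 'y': 43}}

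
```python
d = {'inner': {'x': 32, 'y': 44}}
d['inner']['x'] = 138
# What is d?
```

After line 1: d = {'inner': {'x': 32, 'y': 44}}
After line 2 (inner x overwritten): d = {'inner': {'x': 138, 'y': 44}}

{'inner': {'x': 138, 'y': 44}}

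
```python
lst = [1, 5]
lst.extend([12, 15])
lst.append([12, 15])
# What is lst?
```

After line 1: lst = [1, 5]
After line 2 (extend unpacks [12, 15]): lst = [1, 5, 12, 15]
After line 3 (append adds [12, 15] as single element): lst = [1, 5, 12, 15, [12, 15]]

[1, 5, 12, 15, [12, 15]]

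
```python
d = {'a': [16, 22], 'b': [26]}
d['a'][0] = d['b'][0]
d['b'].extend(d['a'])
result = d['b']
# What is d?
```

After line 1: d = {'a': [16, 22], 'b': [26]}
After line 2 (a[0] = b[0] = 26): d = {'a': [26, 22], 'b': [26]}
After line 3 (b.extend(a) appends [26, 22]): d = {'a': [26, 22], 'b': [26, 26, 22]}
After line 4: result = d['b'] = [26, 26, 22]

{'a': [26, 22], 'b': [26, 26, 22]}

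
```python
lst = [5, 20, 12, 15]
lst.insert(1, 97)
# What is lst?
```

[5, 97, 20, 12, 15]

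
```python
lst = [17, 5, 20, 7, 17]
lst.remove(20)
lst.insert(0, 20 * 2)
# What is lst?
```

After line 1: lst = [17, 5, 20, 7, 17]
After line 2 (remove first 20): lst = [17, 5, 7, 17]
After line 3 (insert 40 at index 0): lst = [40, 17, 5, 7, 17]

[40, 17, 5, 7, 17]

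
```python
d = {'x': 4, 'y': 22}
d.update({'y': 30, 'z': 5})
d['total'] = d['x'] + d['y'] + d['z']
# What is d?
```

After line 1: d = {'x': 4, 'y': 22}
After line 2 (y overwritten, z added): d = {'x': 4, 'y': 30, 'z': 5}
After line 3 (total = 4 + 30 + 5 = 39): d = {'x': 4, 'y': 30, 'z': 5, 'total': 39}

{'x': 4, 'y': 30, 'z': 5, 'total': 39}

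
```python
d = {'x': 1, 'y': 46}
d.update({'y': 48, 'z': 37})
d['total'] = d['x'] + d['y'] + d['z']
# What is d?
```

After line 1: d = {'x': 1, 'y': 46}
After line 2 (y overwritten, z added): d = {'x': 1, 'y': 48, 'z': 37}
After line 3 (total = 1 + 48 + 37 = 86): d = {'x': 1, 'y': 48, 'z': 37, 'total': 86}

{'x': 1, 'y': 48, 'z': 37, 'total': 86}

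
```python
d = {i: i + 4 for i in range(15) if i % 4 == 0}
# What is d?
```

{0: 4, 4: 8, 8: 12, 12: 16}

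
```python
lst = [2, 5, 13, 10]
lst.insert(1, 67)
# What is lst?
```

[2, 67, 5, 13, 10]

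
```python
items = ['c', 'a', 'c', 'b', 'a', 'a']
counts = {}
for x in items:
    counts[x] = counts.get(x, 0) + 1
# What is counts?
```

Initial: counts = {}, items = ['c', 'a', 'c', 'b', 'a', 'a']
See 'c': counts = {'c': 1}
See 'a': counts = {'c': 1, 'a': 1}
See 'c': counts = {'c': 2, 'a': 1}
See 'b': counts = {'c': 2, 'a': 1, 'b': 1}
See 'a': counts = {'c': 2, 'a': 2, 'b': 1}
See 'a': counts = {'c': 2, 'a': 3, 'b': 1}

{'c': 2, 'a': 3, 'b': 1}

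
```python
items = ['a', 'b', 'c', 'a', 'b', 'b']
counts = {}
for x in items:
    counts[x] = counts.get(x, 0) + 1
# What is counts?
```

Initial: counts = {}, items = ['a', 'b', 'c', 'a', 'b', 'b']
See 'a': counts = {'a': 1}
See 'b': counts = {'a': 1, 'b': 1}
See 'c': counts = {'a': 1, 'b': 1, 'c': 1}
See 'a': counts = {'a': 2, 'b': 1, 'c': 1}
See 'b': counts = {'a': 2, 'b': 2, 'c': 1}
See 'b': counts = {'a': 2, 'b': 3, 'c': 1}

{'a': 2, 'b': 3, 'c': 1}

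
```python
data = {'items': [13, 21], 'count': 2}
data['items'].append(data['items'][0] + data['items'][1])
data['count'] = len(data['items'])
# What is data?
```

After line 1: data = {'items': [13, 21], 'count': 2}
After line 2 (append 13 + 21 = 34): data = {'items': [13, 21, 34], 'count': 2}
After line 3 (count = len(items) = 3): data = {'items': [13, 21, 34], 'count': 3}

{'items': [13, 21, 34], 'count': 3}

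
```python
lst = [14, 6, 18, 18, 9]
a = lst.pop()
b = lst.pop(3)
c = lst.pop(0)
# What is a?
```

After line 1: lst = [14, 6, 18, 18, 9]
After line 2 (pop() -> a = 9): lst = [14, 6, 18, 18]
After line 3 (pop(3) -> b = 18): lst = [14, 6, 18]
After line 4 (pop(0) -> c = 14): lst = [6, 18]

9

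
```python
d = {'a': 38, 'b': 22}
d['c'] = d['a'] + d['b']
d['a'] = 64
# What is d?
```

After line 1: d = {'a': 38, 'b': 22}
After line 2 (d['c'] = 38 + 22): d = {'a': 38, 'b': 22, 'c': 60}
After line 3: d = {'a': 64, 'b': 22, 'c': 60}

{'a': 64, 'b': 22, 'c': 60}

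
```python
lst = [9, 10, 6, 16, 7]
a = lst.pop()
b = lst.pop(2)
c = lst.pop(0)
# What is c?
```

After line 1: lst = [9, 10, 6, 16, 7]
After line 2 (pop() -> a = 7): lst = [9, 10, 6, 16]
After line 3 (pop(2) -> b = 6): lst = [9, 10, 16]
After line 4 (pop(0) -> c = 9): lst = [10, 16]

9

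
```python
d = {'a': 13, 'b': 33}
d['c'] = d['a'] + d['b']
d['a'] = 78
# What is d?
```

After line 1: d = {'a': 13, 'b': 33}
After line 2 (d['c'] = 13 + 33): d = {'a': 13, 'b': 33, 'c': 46}
After line 3: d = {'a': 78, 'b': 33, 'c': 46}

{'a': 78, 'b': 33, 'c': 46}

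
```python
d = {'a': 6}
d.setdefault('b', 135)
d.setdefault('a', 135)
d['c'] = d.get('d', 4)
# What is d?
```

After line 1: d = {'a': 6}
After line 2 (setdefault adds 'b'=135): d = {'a': 6, 'b': 135}
After line 3 (setdefault 'a' no-op, already exists): d = {'a': 6, 'b': 135}
After line 4 (get('d', 4) returns default since 'd' not in d): d = {'a': 6, 'b': 135, 'c': 4}

{'a': 6, 'b': 135, 'c': 4}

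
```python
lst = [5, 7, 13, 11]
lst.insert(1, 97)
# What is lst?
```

[5, 97, 7, 13, 11]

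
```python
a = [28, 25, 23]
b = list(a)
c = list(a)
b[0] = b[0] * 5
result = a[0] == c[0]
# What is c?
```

After line 1: a = [28, 25, 23]
After line 2 (b = list(a), copy): a = [28, 25, 23], b = [28, 25, 23]
After line 3 (c = list(a) is a copy, new object): c = [28, 25, 23]
After line 4 (b[0] = 28 * 5 = 140; only b mutates (copy)): a = [28, 25, 23], b = [140, 25, 23], c = [28, 25, 23]
After line 5 (a[0] = 28, c[0] = 28; result = True)

[28, 25, 23]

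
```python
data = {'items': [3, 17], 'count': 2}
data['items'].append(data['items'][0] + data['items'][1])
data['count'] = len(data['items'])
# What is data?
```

After line 1: data = {'items': [3, 17], 'count': 2}
After line 2 (append 3 + 17 = 20): data = {'items': [3, 17, 20], 'count': 2}
After line 3 (count = len(items) = 3): data = {'items': [3, 17, 20], 'count': 3}

{'items': [3, 17, 20], 'count': 3}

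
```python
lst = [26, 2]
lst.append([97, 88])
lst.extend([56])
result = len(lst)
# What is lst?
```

After line 1: lst = [26, 2]
After line 2 (append adds [97, 88] as single element): lst = [26, 2, [97, 88]]
After line 3 (extend unpacks [56], adds 56): lst = [26, 2, [97, 88], 56]
After line 4: result = len(lst) = 4

[26, 2, [97, 88], 56]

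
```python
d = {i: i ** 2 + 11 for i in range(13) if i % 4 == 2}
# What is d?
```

{2: 15, 6: 47, 10: 111}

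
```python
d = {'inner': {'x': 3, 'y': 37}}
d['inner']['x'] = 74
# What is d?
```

After line 1: d = {'inner': {'x': 3, 'y': 37}}
After line 2 (inner x overwritten): d = {'inner': {'x': 74, 'y': 37}}

{'inner': {'x': 74, 'y': 37}}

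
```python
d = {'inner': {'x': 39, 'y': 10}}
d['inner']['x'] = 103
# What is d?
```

After line 1: d = {'inner': {'x': 39, 'y': 10}}
After line 2 (inner x overwritten): d = {'inner': {'x': 103, 'y': 10}}

{'inner': {'x': 103, 'y': 10}}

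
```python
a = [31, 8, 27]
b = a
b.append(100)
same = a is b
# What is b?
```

After line 1: a = [31, 8, 27]
After line 2 (b = a is an alias, same object): a = [31, 8, 27], b = [31, 8, 27]
After line 3 (b.append mutates the shared list): a = [31, 8, 27, 100], b = [31, 8, 27, 100]
After line 4 (same = a is b; same object -> True): same = True

[31, 8, 27, 100]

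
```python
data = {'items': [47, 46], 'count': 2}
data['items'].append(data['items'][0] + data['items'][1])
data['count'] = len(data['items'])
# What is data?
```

After line 1: data = {'items': [47, 46], 'count': 2}
After line 2 (append 47 + 46 = 93): data = {'items': [47, 46, 93], 'count': 2}
After line 3 (count = len(items) = 3): data = {'items': [47, 46, 93], 'count': 3}

{'items': [47, 46, 93], 'count': 3}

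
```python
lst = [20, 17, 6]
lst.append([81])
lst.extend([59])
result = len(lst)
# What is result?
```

After line 1: lst = [20, 17, 6]
After line 2 (append adds [81] as single element): lst = [20, 17, 6, [81]]
After line 3 (extend unpacks [59], adds 59): lst = [20, 17, 6, [81], 59]
After line 4: result = len(lst) = 5

5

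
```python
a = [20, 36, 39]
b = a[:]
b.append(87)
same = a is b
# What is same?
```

After line 1: a = [20, 36, 39]
After line 2 (b = a[:] is a shallow copy, new object): a = [20, 36, 39], b = [20, 36, 39]
After line 3 (append only mutates b): a = [20, 36, 39], b = [20, 36, 39, 87]
After line 4 (same = a is b; different objects -> False): same = False

False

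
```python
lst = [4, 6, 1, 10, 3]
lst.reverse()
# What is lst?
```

[3, 10, 1, 6, 4]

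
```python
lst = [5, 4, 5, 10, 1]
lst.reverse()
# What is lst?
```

[1, 10, 5, 4, 5]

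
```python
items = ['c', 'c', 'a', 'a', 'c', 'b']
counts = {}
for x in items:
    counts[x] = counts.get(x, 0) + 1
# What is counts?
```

Initial: counts = {}, items = ['c', 'c', 'a', 'a', 'c', 'b']
See 'c': counts = {'c': 1}
See 'c': counts = {'c': 2}
See 'a': counts = {'c': 2, 'a': 1}
See 'a': counts = {'c': 2, 'a': 2}
See 'c': counts = {'c': 3, 'a': 2}
See 'b': counts = {'c': 3, 'a': 2, 'b': 1}

{'c': 3, 'a': 2, 'b': 1}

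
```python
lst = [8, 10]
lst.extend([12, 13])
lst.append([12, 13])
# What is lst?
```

After line 1: lst = [8, 10]
After line 2 (extend unpacks [12, 13]): lst = [8, 10, 12, 13]
After line 3 (append adds [12, 13] as single element): lst = [8, 10, 12, 13, [12, 13]]

[8, 10, 12, 13, [12, 13]]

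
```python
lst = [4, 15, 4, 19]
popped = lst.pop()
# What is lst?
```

[4, 15, 4]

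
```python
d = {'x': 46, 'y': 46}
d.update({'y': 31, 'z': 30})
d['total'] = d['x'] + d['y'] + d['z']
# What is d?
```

After line 1: d = {'x': 46, 'y': 46}
After line 2 (y overwritten, z added): d = {'x': 46, 'y': 31, 'z': 30}
After line 3 (total = 46 + 31 + 30 = 107): d = {'x': 46, 'y': 31, 'z': 30, 'total': 107}

{'x': 46, 'y': 31, 'z': 30, 'total': 107}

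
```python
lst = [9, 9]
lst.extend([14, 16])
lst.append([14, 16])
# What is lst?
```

After line 1: lst = [9, 9]
After line 2 (extend unpacks [14, 16]): lst = [9, 9, 14, 16]
After line 3 (append adds [14, 16] as single element): lst = [9, 9, 14, 16, [14, 16]]

[9, 9, 14, 16, [14, 16]]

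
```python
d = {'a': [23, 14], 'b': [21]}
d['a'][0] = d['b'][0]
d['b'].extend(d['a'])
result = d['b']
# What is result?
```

After line 1: d = {'a': [23, 14], 'b': [21]}
After line 2 (a[0] = b[0] = 21): d = {'a': [21, 14], 'b': [21]}
After line 3 (b.extend(a) appends [21, 14]): d = {'a': [21, 14], 'b': [21, 21, 14]}
After line 4: result = d['b'] = [21, 21, 14]

[21, 21, 14]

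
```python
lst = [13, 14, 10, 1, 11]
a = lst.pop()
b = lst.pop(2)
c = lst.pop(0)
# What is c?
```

After line 1: lst = [13, 14, 10, 1, 11]
After line 2 (pop() -> a = 11): lst = [13, 14, 10, 1]
After line 3 (pop(2) -> b = 10): lst = [13, 14, 1]
After line 4 (pop(0) -> c = 13): lst = [14, 1]

13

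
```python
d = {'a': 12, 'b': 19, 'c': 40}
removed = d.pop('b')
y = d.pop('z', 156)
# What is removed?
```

After line 1: d = {'a': 12, 'b': 19, 'c': 40}
After line 2 (pop 'b' returns 19): d = {'a': 12, 'c': 40}, removed = 19
After line 3 (pop 'z' missing, returns default 156): d = {'a': 12, 'c': 40}, y = 156

19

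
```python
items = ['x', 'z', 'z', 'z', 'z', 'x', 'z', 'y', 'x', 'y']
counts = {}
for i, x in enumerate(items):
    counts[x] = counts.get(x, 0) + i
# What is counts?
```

Initial: counts = {}, items = ['x', 'z', 'z', 'z', 'z', 'x', 'z', 'y', 'x', 'y']
i=0, x='x': counts = {'x': 0}
i=1, x='z': counts = {'x': 0, 'z': 1}
i=2, x='z': counts = {'x': 0, 'z': 3}
i=3, x='z': counts = {'x': 0, 'z': 6}
i=4, x='z': counts = {'x': 0, 'z': 10}
i=5, x='x': counts = {'x': 5, 'z': 10}
i=6, x='z': counts = {'x': 5, 'z': 16}
i=7, x='y': counts = {'x': 5, 'z': 16, 'y': 7}
i=8, x='x': counts = {'x': 13, 'z': 16, 'y': 7}
i=9, x='y': counts = {'x': 13, 'z': 16, 'y': 16}

{'x': 13, 'z': 16, 'y': 16}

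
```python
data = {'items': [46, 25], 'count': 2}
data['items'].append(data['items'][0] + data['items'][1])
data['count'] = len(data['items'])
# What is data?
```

After line 1: data = {'items': [46, 25], 'count': 2}
After line 2 (append 46 + 25 = 71): data = {'items': [46, 25, 71], 'count': 2}
After line 3 (count = len(items) = 3): data = {'items': [46, 25, 71], 'count': 3}

{'items': [46, 25, 71], 'count': 3}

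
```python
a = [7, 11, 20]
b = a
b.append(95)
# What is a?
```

After line 1: a = [7, 11, 20]
After line 2 (b = a is an alias, same object): a = [7, 11, 20], b = [7, 11, 20]
After line 3 (b.append mutates the shared list): a = [7, 11, 20, 95], b = [7, 11, 20, 95]

[7, 11, 20, 95]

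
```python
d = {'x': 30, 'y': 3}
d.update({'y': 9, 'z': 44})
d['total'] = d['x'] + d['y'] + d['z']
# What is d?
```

After line 1: d = {'x': 30, 'y': 3}
After line 2 (y overwritten, z added): d = {'x': 30, 'y': 9, 'z': 44}
After line 3 (total = 30 + 9 + 44 = 83): d = {'x': 30, 'y': 9, 'z': 44, 'total': 83}

{'x': 30, 'y': 9, 'z': 44, 'total': 83}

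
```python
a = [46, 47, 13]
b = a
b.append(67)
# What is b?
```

After line 1: a = [46, 47, 13]
After line 2 (b = a is an alias, same object): a = [46, 47, 13], b = [46, 47, 13]
After line 3 (b.append mutates the shared list): a = [46, 47, 13, 67], b = [46, 47, 13, 67]

[46, 47, 13, 67]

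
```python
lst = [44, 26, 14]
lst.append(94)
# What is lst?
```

[44, 26, 14, 94]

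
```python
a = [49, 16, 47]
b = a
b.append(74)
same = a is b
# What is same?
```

After line 1: a = [49, 16, 47]
After line 2 (b = a is an alias, same object): a = [49, 16, 47], b = [49, 16, 47]
After line 3 (b.append mutates the shared list): a = [49, 16, 47, 74], b = [49, 16, 47, 74]
After line 4 (same = a is b; same object -> True): same = True

True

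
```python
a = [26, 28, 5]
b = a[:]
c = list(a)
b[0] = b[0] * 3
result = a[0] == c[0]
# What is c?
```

After line 1: a = [26, 28, 5]
After line 2 (b = a[:], copy): a = [26, 28, 5], b = [26, 28, 5]
After line 3 (c = list(a) is a copy, new object): c = [26, 28, 5]
After line 4 (b[0] = 26 * 3 = 78; only b mutates (copy)): a = [26, 28, 5], b = [78, 28, 5], c = [26, 28, 5]
After line 5 (a[0] = 26, c[0] = 26; result = True)

[26, 28, 5]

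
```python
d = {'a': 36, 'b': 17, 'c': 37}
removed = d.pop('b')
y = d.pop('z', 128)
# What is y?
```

After line 1: d = {'a': 36, 'b': 17, 'c': 37}
After line 2 (pop 'b' returns 17): d = {'a': 36, 'c': 37}, removed = 17
After line 3 (pop 'z' missing, returns default 128): d = {'a': 36, 'c': 37}, y = 128

128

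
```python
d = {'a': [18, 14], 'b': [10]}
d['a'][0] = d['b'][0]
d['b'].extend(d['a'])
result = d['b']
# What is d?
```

After line 1: d = {'a': [18, 14], 'b': [10]}
After line 2 (a[0] = b[0] = 10): d = {'a': [10, 14], 'b': [10]}
After line 3 (b.extend(a) appends [10, 14]): d = {'a': [10, 14], 'b': [10, 10, 14]}
After line 4: result = d['b'] = [10, 10, 14]

{'a': [10, 14], 'b': [10, 10, 14]}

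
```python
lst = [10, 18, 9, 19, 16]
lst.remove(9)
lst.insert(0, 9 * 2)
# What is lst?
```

After line 1: lst = [10, 18, 9, 19, 16]
After line 2 (remove first 9): lst = [10, 18, 19, 16]
After line 3 (insert 18 at index 0): lst = [18, 10, 18, 19, 16]

[18, 10, 18, 19, 16]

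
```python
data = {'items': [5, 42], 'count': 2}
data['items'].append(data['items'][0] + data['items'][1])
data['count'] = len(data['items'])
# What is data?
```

After line 1: data = {'items': [5, 42], 'count': 2}
After line 2 (append 5 + 42 = 47): data = {'items': [5, 42, 47], 'count': 2}
After line 3 (count = len(items) = 3): data = {'items': [5, 42, 47], 'count': 3}

{'items': [5, 42, 47], 'count': 3}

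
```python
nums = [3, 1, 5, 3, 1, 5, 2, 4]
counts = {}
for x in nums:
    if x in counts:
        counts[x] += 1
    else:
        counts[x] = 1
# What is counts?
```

Initial: counts = {}, nums = [3, 1, 5, 3, 1, 5, 2, 4]
See 3: counts = {3: 1}
See 1: counts = {3: 1, 1: 1}
See 5: counts = {3: 1, 1: 1, 5: 1}
See 3: counts = {3: 2, 1: 1, 5: 1}
See 1: counts = {3: 2, 1: 2, 5: 1}
See 5: counts = {3: 2, 1: 2, 5: 2}
See 2: counts = {3: 2, 1: 2, 5: 2, 2: 1}
See 4: counts = {3: 2, 1: 2, 5: 2, 2: 1, 4: 1}

{3: 2, 1: 2, 5: 2, 2: 1, 4: 1}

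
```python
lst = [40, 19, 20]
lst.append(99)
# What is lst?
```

[40, 19, 20, 99]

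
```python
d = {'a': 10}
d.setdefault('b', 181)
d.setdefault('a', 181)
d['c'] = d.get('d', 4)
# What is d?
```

After line 1: d = {'a': 10}
After line 2 (setdefault adds 'b'=181): d = {'a': 10, 'b': 181}
After line 3 (setdefault 'a' no-op, already exists): d = {'a': 10, 'b': 181}
After line 4 (get('d', 4) returns default since 'd' not in d): d = {'a': 10, 'b': 181, 'c': 4}

{'a': 10, 'b': 181, 'c': 4}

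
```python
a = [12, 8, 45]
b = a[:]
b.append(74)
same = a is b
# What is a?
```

After line 1: a = [12, 8, 45]
After line 2 (b = a[:] is a shallow copy, new object): a = [12, 8, 45], b = [12, 8, 45]
After line 3 (append only mutates b): a = [12, 8, 45], b = [12, 8, 45, 74]
After line 4 (same = a is b; different objects -> False): same = False

[12, 8, 45]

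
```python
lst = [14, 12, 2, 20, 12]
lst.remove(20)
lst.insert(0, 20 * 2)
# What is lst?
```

After line 1: lst = [14, 12, 2, 20, 12]
After line 2 (remove first 20): lst = [14, 12, 2, 12]
After line 3 (insert 40 at index 0): lst = [40, 14, 12, 2, 12]

[40, 14, 12, 2, 12]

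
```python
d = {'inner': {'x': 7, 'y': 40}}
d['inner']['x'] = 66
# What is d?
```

After line 1: d = {'inner': {'x': 7, 'y': 40}}
After line 2 (inner x overwritten): d = {'inner': {'x': 66, 'y': 40}}

{'inner': {'x': 66, 'y': 40}}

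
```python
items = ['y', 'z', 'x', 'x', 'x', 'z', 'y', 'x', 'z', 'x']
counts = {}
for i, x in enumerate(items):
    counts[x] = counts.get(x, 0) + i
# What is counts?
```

Initial: counts = {}, items = ['y', 'z', 'x', 'x', 'x', 'z', 'y', 'x', 'z', 'x']
i=0, x='y': counts = {'y': 0}
i=1, x='z': counts = {'y': 0, 'z': 1}
i=2, x='x': counts = {'y': 0, 'z': 1, 'x': 2}
i=3, x='x': counts = {'y': 0, 'z': 1, 'x': 5}
i=4, x='x': counts = {'y': 0, 'z': 1, 'x': 9}
i=5, x='z': counts = {'y': 0, 'z': 6, 'x': 9}
i=6, x='y': counts = {'y': 6, 'z': 6, 'x': 9}
i=7, x='x': counts = {'y': 6, 'z': 6, 'x': 16}
i=8, x='z': counts = {'y': 6, 'z': 14, 'x': 16}
i=9, x='x': counts = {'y': 6, 'z': 14, 'x': 25}

{'y': 6, 'z': 14, 'x': 25}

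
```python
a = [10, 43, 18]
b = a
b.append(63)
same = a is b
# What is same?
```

After line 1: a = [10, 43, 18]
After line 2 (b = a is an alias, same object): a = [10, 43, 18], b = [10, 43, 18]
After line 3 (b.append mutates the shared list): a = [10, 43, 18, 63], b = [10, 43, 18, 63]
After line 4 (same = a is b; same object -> True): same = True

True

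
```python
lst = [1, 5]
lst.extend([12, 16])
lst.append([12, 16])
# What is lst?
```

After line 1: lst = [1, 5]
After line 2 (extend unpacks [12, 16]): lst = [1, 5, 12, 16]
After line 3 (append adds [12, 16] as single element): lst = [1, 5, 12, 16, [12, 16]]

[1, 5, 12, 16, [12, 16]]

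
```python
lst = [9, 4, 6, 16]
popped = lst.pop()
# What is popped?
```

16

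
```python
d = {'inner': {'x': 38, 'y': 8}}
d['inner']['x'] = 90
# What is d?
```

After line 1: d = {'inner': {'x': 38, 'y': 8}}
After line 2 (inner x overwritten): d = {'inner': {'x': 90, 'y': 8}}

{'inner': {'x': 90, 'y': 8}}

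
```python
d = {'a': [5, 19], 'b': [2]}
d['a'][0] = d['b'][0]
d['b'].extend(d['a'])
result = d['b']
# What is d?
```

After line 1: d = {'a': [5, 19], 'b': [2]}
After line 2 (a[0] = b[0] = 2): d = {'a': [2, 19], 'b': [2]}
After line 3 (b.extend(a) appends [2, 19]): d = {'a': [2, 19], 'b': [2, 2, 19]}
After line 4: result = d['b'] = [2, 2, 19]

{'a': [2, 19], 'b': [2, 2, 19]}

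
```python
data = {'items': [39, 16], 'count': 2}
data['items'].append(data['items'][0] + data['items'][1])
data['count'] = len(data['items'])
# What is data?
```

After line 1: data = {'items': [39, 16], 'count': 2}
After line 2 (append 39 + 16 = 55): data = {'items': [39, 16, 55], 'count': 2}
After line 3 (count = len(items) = 3): data = {'items': [39, 16, 55], 'count': 3}

{'items': [39, 16, 55], 'count': 3}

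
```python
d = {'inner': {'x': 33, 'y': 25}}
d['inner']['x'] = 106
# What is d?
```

After line 1: d = {'inner': {'x': 33, 'y': 25}}
After line 2 (inner x overwritten): d = {'inner': {'x': 106, 'y': 25}}

{'inner': {'x': 106, 'y': 25}}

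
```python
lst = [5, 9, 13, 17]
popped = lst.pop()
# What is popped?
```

17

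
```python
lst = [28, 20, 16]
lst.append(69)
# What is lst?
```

[28, 20, 16, 69]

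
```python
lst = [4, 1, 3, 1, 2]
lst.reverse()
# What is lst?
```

[2, 1, 3, 1, 4]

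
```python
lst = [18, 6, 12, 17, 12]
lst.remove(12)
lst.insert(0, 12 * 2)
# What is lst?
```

After line 1: lst = [18, 6, 12, 17, 12]
After line 2 (remove first 12): lst = [18, 6, 17, 12]
After line 3 (insert 24 at index 0): lst = [24, 18, 6, 17, 12]

[24, 18, 6, 17, 12]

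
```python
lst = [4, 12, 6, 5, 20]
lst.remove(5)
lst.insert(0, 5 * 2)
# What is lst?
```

After line 1: lst = [4, 12, 6, 5, 20]
After line 2 (remove first 5): lst = [4, 12, 6, 20]
After line 3 (insert 10 at index 0): lst = [10, 4, 12, 6, 20]

[10, 4, 12, 6, 20]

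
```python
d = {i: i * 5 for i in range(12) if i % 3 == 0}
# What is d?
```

{0: 0, 3: 15, 6: 30, 9: 45}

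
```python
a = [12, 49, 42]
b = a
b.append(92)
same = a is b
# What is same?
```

After line 1: a = [12, 49, 42]
After line 2 (b = a is an alias, same object): a = [12, 49, 42], b = [12, 49, 42]
After line 3 (b.append mutates the shared list): a = [12, 49, 42, 92], b = [12, 49, 42, 92]
After line 4 (same = a is b; same object -> True): same = True

True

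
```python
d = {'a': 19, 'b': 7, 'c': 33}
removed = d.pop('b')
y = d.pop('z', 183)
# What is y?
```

After line 1: d = {'a': 19, 'b': 7, 'c': 33}
After line 2 (pop 'b' returns 7): d = {'a': 19, 'c': 33}, removed = 7
After line 3 (pop 'z' missing, returns default 183): d = {'a': 19, 'c': 33}, y = 183

183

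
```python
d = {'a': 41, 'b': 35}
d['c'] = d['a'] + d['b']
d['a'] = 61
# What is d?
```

After line 1: d = {'a': 41, 'b': 35}
After line 2 (d['c'] = 41 + 35): d = {'a': 41, 'b': 35, 'c': 76}
After line 3: d = {'a': 61, 'b': 35, 'c': 76}

{'a': 61, 'b': 35, 'c': 76}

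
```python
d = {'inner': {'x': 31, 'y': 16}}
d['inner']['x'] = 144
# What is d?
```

After line 1: d = {'inner': {'x': 31, 'y': 16}}
After line 2 (inner x overwritten): d = {'inner': {'x': 144, 'y': 16}}

{'inner': {'x': 144, 'y': 16}}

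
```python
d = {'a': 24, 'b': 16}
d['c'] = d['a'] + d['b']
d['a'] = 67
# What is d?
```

After line 1: d = {'a': 24, 'b': 16}
After line 2 (d['c'] = 24 + 16): d = {'a': 24, 'b': 16, 'c': 40}
After line 3: d = {'a': 67, 'b': 16, 'c': 40}

{'a': 67, 'b': 16, 'c': 40}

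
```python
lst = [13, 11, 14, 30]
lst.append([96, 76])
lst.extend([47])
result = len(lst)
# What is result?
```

After line 1: lst = [13, 11, 14, 30]
After line 2 (append adds [96, 76] as single element): lst = [13, 11, 14, 30, [96, 76]]
After line 3 (extend unpacks [47], adds 47): lst = [13, 11, 14, 30, [96, 76], 47]
After line 4: result = len(lst) = 6

6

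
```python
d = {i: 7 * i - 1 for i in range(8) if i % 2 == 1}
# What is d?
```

{1: 6, 3: 20, 5: 34, 7: 48}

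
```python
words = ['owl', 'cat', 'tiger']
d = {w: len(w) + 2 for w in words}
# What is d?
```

{'owl': 5, 'cat': 5, 'tiger': 7}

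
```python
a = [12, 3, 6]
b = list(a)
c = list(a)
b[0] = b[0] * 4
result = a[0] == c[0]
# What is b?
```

After line 1: a = [12, 3, 6]
After line 2 (b = list(a), copy): a = [12, 3, 6], b = [12, 3, 6]
After line 3 (c = list(a) is a copy, new object): c = [12, 3, 6]
After line 4 (b[0] = 12 * 4 = 48; only b mutates (copy)): a = [12, 3, 6], b = [48, 3, 6], c = [12, 3, 6]
After line 5 (a[0] = 12, c[0] = 12; result = True)

[48, 3, 6]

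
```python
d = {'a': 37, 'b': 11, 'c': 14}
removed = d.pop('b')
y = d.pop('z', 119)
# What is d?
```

After line 1: d = {'a': 37, 'b': 11, 'c': 14}
After line 2 (pop 'b' returns 11): d = {'a': 37, 'c': 14}, removed = 11
After line 3 (pop 'z' missing, returns default 119): d = {'a': 37, 'c': 14}, y = 119

{'a': 37, 'c': 14}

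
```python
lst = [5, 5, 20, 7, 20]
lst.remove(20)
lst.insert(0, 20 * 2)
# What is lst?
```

After line 1: lst = [5, 5, 20, 7, 20]
After line 2 (remove first 20): lst = [5, 5, 7, 20]
After line 3 (insert 40 at index 0): lst = [40, 5, 5, 7, 20]

[40, 5, 5, 7, 20]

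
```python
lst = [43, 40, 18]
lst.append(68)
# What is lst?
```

[43, 40, 18, 68]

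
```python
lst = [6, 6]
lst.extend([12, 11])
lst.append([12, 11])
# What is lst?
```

After line 1: lst = [6, 6]
After line 2 (extend unpacks [12, 11]): lst = [6, 6, 12, 11]
After line 3 (append adds [12, 11] as single element): lst = [6, 6, 12, 11, [12, 11]]

[6, 6, 12, 11, [12, 11]]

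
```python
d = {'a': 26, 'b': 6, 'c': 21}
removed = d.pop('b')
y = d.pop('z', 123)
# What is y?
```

After line 1: d = {'a': 26, 'b': 6, 'c': 21}
After line 2 (pop 'b' returns 6): d = {'a': 26, 'c': 21}, removed = 6
After line 3 (pop 'z' missing, returns default 123): d = {'a': 26, 'c': 21}, y = 123

123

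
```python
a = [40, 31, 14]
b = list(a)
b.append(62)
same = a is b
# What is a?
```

After line 1: a = [40, 31, 14]
After line 2 (b = list(a) is a shallow copy, new object): a = [40, 31, 14], b = [40, 31, 14]
After line 3 (append only mutates b): a = [40, 31, 14], b = [40, 31, 14, 62]
After line 4 (same = a is b; different objects -> False): same = False

[40, 31, 14]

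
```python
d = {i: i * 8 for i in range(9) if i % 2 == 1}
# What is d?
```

{1: 8, 3: 24, 5: 40, 7: 56}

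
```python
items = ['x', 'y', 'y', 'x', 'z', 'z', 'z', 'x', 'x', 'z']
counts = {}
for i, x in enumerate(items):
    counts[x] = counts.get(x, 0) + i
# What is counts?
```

Initial: counts = {}, items = ['x', 'y', 'y', 'x', 'z', 'z', 'z', 'x', 'x', 'z']
i=0, x='x': counts = {'x': 0}
i=1, x='y': counts = {'x': 0, 'y': 1}
i=2, x='y': counts = {'x': 0, 'y': 3}
i=3, x='x': counts = {'x': 3, 'y': 3}
i=4, x='z': counts = {'x': 3, 'y': 3, 'z': 4}
i=5, x='z': counts = {'x': 3, 'y': 3, 'z': 9}
i=6, x='z': counts = {'x': 3, 'y': 3, 'z': 15}
i=7, x='x': counts = {'x': 10, 'y': 3, 'z': 15}
i=8, x='x': counts = {'x': 18, 'y': 3, 'z': 15}
i=9, x='z': counts = {'x': 18, 'y': 3, 'z': 24}

{'x': 18, 'y': 3, 'z': 24}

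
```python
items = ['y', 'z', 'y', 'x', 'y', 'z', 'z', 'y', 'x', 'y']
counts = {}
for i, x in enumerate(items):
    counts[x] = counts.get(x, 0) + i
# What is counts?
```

Initial: counts = {}, items = ['y', 'z', 'y', 'x', 'y', 'z', 'z', 'y', 'x', 'y']
i=0, x='y': counts = {'y': 0}
i=1, x='z': counts = {'y': 0, 'z': 1}
i=2, x='y': counts = {'y': 2, 'z': 1}
i=3, x='x': counts = {'y': 2, 'z': 1, 'x': 3}
i=4, x='y': counts = {'y': 6, 'z': 1, 'x': 3}
i=5, x='z': counts = {'y': 6, 'z': 6, 'x': 3}
i=6, x='z': counts = {'y': 6, 'z': 12, 'x': 3}
i=7, x='y': counts = {'y': 13, 'z': 12, 'x': 3}
i=8, x='x': counts = {'y': 13, 'z': 12, 'x': 11}
i=9, x='y': counts = {'y': 22, 'z': 12, 'x': 11}

{'y': 22, 'z': 12, 'x': 11}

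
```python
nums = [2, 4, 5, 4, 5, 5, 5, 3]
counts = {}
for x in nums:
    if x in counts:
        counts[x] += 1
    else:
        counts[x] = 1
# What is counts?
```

Initial: counts = {}, nums = [2, 4, 5, 4, 5, 5, 5, 3]
See 2: counts = {2: 1}
See 4: counts = {2: 1, 4: 1}
See 5: counts = {2: 1, 4: 1, 5: 1}
See 4: counts = {2: 1, 4: 2, 5: 1}
See 5: counts = {2: 1, 4: 2, 5: 2}
See 5: counts = {2: 1, 4: 2, 5: 3}
See 5: counts = {2: 1, 4: 2, 5: 4}
See 3: counts = {2: 1, 4: 2, 5: 4, 3: 1}

{2: 1, 4: 2, 5: 4, 3: 1}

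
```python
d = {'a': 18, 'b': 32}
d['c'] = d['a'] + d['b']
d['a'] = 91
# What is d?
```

After line 1: d = {'a': 18, 'b': 32}
After line 2 (d['c'] = 18 + 32): d = {'a': 18, 'b': 32, 'c': 50}
After line 3: d = {'a': 91, 'b': 32, 'c': 50}

{'a': 91, 'b': 32, 'c': 50}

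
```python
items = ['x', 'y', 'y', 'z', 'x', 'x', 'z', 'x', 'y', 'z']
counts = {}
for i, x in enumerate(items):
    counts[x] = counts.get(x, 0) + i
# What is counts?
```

Initial: counts = {}, items = ['x', 'y', 'y', 'z', 'x', 'x', 'z', 'x', 'y', 'z']
i=0, x='x': counts = {'x': 0}
i=1, x='y': counts = {'x': 0, 'y': 1}
i=2, x='y': counts = {'x': 0, 'y': 3}
i=3, x='z': counts = {'x': 0, 'y': 3, 'z': 3}
i=4, x='x': counts = {'x': 4, 'y': 3, 'z': 3}
i=5, x='x': counts = {'x': 9, 'y': 3, 'z': 3}
i=6, x='z': counts = {'x': 9, 'y': 3, 'z': 9}
i=7, x='x': counts = {'x': 16, 'y': 3, 'z': 9}
i=8, x='y': counts = {'x': 16, 'y': 11, 'z': 9}
i=9, x='z': counts = {'x': 16, 'y': 11, 'z': 18}

{'x': 16, 'y': 11, 'z': 18}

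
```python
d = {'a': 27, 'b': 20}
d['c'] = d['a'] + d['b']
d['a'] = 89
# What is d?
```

After line 1: d = {'a': 27, 'b': 20}
After line 2 (d['c'] = 27 + 20): d = {'a': 27, 'b': 20, 'c': 47}
After line 3: d = {'a': 89, 'b': 20, 'c': 47}

{'a': 89, 'b': 20, 'c': 47}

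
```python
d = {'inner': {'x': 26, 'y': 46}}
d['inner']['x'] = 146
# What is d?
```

After line 1: d = {'inner': {'x': 26, 'y': 46}}
After line 2 (inner x overwritten): d = {'inner': {'x': 146, 'y': 46}}

{'inner': {'x': 146, 'y': 46}}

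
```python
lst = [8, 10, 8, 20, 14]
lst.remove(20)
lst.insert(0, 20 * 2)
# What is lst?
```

After line 1: lst = [8, 10, 8, 20, 14]
After line 2 (remove first 20): lst = [8, 10, 8, 14]
After line 3 (insert 40 at index 0): lst = [40, 8, 10, 8, 14]

[40, 8, 10, 8, 14]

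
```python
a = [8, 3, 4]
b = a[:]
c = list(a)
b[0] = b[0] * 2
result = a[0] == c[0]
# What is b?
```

After line 1: a = [8, 3, 4]
After line 2 (b = a[:], copy): a = [8, 3, 4], b = [8, 3, 4]
After line 3 (c = list(a) is a copy, new object): c = [8, 3, 4]
After line 4 (b[0] = 8 * 2 = 16; only b mutates (copy)): a = [8, 3, 4], b = [16, 3, 4], c = [8, 3, 4]
After line 5 (a[0] = 8, c[0] = 8; result = True)

[16, 3, 4]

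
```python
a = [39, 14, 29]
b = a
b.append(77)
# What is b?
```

After line 1: a = [39, 14, 29]
After line 2 (b = a is an alias, same object): a = [39, 14, 29], b = [39, 14, 29]
After line 3 (b.append mutates the shared list): a = [39, 14, 29, 77], b = [39, 14, 29, 77]

[39, 14, 29, 77]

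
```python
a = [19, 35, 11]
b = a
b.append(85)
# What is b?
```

After line 1: a = [19, 35, 11]
After line 2 (b = a is an alias, same object): a = [19, 35, 11], b = [19, 35, 11]
After line 3 (b.append mutates the shared list): a = [19, 35, 11, 85], b = [19, 35, 11, 85]

[19, 35, 11, 85]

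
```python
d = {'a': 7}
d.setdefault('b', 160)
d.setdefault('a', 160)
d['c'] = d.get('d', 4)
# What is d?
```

After line 1: d = {'a': 7}
After line 2 (setdefault adds 'b'=160): d = {'a': 7, 'b': 160}
After line 3 (setdefault 'a' no-op, already exists): d = {'a': 7, 'b': 160}
After line 4 (get('d', 4) returns default since 'd' not in d): d = {'a': 7, 'b': 160, 'c': 4}

{'a': 7, 'b': 160, 'c': 4}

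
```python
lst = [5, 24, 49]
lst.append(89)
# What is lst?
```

[5, 24, 49, 89]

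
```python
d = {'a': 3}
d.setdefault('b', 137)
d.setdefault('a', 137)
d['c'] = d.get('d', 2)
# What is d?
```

After line 1: d = {'a': 3}
After line 2 (setdefault adds 'b'=137): d = {'a': 3, 'b': 137}
After line 3 (setdefault 'a' no-op, already exists): d = {'a': 3, 'b': 137}
After line 4 (get('d', 2) returns default since 'd' not in d): d = {'a': 3, 'b': 137, 'c': 2}

{'a': 3, 'b': 137, 'c': 2}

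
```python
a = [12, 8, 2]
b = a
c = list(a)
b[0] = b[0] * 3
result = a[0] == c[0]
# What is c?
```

After line 1: a = [12, 8, 2]
After line 2 (b = a, alias): a = [12, 8, 2], b = [12, 8, 2]
After line 3 (c = list(a) is a copy, new object): c = [12, 8, 2]
After line 4 (b[0] = 12 * 3 = 36; mutates shared a/b): a = b = [36, 8, 2], c = [12, 8, 2]
After line 5 (a[0] = 36, c[0] = 12; result = False)

[12, 8, 2]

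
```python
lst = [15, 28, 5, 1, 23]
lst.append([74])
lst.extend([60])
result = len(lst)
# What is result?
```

After line 1: lst = [15, 28, 5, 1, 23]
After line 2 (append adds [74] as single element): lst = [15, 28, 5, 1, 23, [74]]
After line 3 (extend unpacks [60], adds 60): lst = [15, 28, 5, 1, 23, [74], 60]
After line 4: result = len(lst) = 7

7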